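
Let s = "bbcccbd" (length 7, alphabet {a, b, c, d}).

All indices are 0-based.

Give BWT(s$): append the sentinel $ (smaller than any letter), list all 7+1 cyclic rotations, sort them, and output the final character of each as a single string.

d$bcccbb

rank  rotation  last
    0  $bbcccbd  d
    1  bbcccbd$  $
    2  bcccbd$b  b
    3  bd$bbccc  c
    4  cbd$bbcc  c
    5  ccbd$bbc  c
    6  cccbd$bb  b
    7  d$bbcccb  b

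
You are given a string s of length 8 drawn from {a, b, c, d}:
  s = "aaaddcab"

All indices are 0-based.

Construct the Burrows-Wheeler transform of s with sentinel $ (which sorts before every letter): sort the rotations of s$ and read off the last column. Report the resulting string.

b$acaadda

rank  rotation   last
    0  $aaaddcab  b
    1  aaaddcab$  $
    2  aaddcab$a  a
    3  ab$aaaddc  c
    4  addcab$aa  a
    5  b$aaaddca  a
    6  cab$aaadd  d
    7  dcab$aaad  d
    8  ddcab$aaa  a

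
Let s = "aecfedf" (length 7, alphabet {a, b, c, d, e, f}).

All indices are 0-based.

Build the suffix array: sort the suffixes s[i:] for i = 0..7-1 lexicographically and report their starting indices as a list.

[0, 2, 5, 1, 4, 6, 3]

sorted suffixes:
  #0 SA[0]=0  'aecfedf'
  #1 SA[1]=2  'cfedf'
  #2 SA[2]=5  'df'
  #3 SA[3]=1  'ecfedf'
  #4 SA[4]=4  'edf'
  #5 SA[5]=6  'f'
  #6 SA[6]=3  'fedf'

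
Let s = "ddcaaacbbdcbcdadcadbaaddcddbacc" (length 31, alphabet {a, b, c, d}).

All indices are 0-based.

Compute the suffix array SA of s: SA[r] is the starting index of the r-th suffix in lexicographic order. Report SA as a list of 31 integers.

rank | idx | suffix
   0 |   3 | aaacbbdcbcdadcadbaaddcddbacc
   1 |   4 | aacbbdcbcdadcadbaaddcddbacc
   2 |  20 | aaddcddbacc
   3 |   5 | acbbdcbcdadcadbaaddcddbacc
   4 |  28 | acc
   5 |  17 | adbaaddcddbacc
   6 |  14 | adcadbaaddcddbacc
   7 |  21 | addcddbacc
   8 |  19 | baaddcddbacc
   9 |  27 | bacc
  10 |   7 | bbdcbcdadcadbaaddcddbacc
  11 |  11 | bcdadcadbaaddcddbacc
  12 |   8 | bdcbcdadcadbaaddcddbacc
  13 |  30 | c
  14 |   2 | caaacbbdcbcdadcadbaaddcddbacc
  15 |  16 | cadbaaddcddbacc
  16 |   6 | cbbdcbcdadcadbaaddcddbacc
  17 |  10 | cbcdadcadbaaddcddbacc
  18 |  29 | cc
  19 |  12 | cdadcadbaaddcddbacc
  20 |  24 | cddbacc
  21 |  13 | dadcadbaaddcddbacc
  22 |  18 | dbaaddcddbacc
  23 |  26 | dbacc
  24 |   1 | dcaaacbbdcbcdadcadbaaddcddbacc
  25 |  15 | dcadbaaddcddbacc
  26 |   9 | dcbcdadcadbaaddcddbacc
  27 |  23 | dcddbacc
  28 |  25 | ddbacc
  29 |   0 | ddcaaacbbdcbcdadcadbaaddcddbacc
  30 |  22 | ddcddbacc

[3, 4, 20, 5, 28, 17, 14, 21, 19, 27, 7, 11, 8, 30, 2, 16, 6, 10, 29, 12, 24, 13, 18, 26, 1, 15, 9, 23, 25, 0, 22]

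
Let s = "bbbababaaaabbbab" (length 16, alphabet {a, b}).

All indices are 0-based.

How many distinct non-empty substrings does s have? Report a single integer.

rank→(start, suffix):
  0 → (7, 'aaaabbbab')
  1 → (8, 'aaabbbab')
  2 → (9, 'aabbbab')
  3 → (14, 'ab')
  4 → (5, 'abaaaabbbab')
  5 → (3, 'ababaaaabbbab')
  6 → (10, 'abbbab')
  7 → (15, 'b')
  8 → (6, 'baaaabbbab')
  9 → (13, 'bab')
  10 → (4, 'babaaaabbbab')
  11 → (2, 'bababaaaabbbab')
  12 → (12, 'bbab')
  13 → (1, 'bbababaaaabbbab')
  14 → (11, 'bbbab')
  15 → (0, 'bbbababaaaabbbab')

SA = [7, 8, 9, 14, 5, 3, 10, 15, 6, 13, 4, 2, 12, 1, 11, 0]
i: (SA[i-1],SA[i]) lcp shared
  1: (7,8) 3 'aaa'
  2: (8,9) 2 'aa'
  3: (9,14) 1 'a'
  4: (14,5) 2 'ab'
  5: (5,3) 3 'aba'
  6: (3,10) 2 'ab'
  7: (10,15) 0 ''
  8: (15,6) 1 'b'
  9: (6,13) 2 'ba'
  10: (13,4) 3 'bab'
  11: (4,2) 4 'baba'
  12: (2,12) 1 'b'
  13: (12,1) 4 'bbab'
  14: (1,11) 2 'bb'
  15: (11,0) 5 'bbbab'

n(n+1)/2 = 16·17/2 = 136
Σ LCP = 0 + 3 + 2 + 1 + 2 + 3 + 2 + 0 + 1 + 2 + 3 + 4 + 1 + 4 + 2 + 5 = 35
distinct = 136 − 35 = 101

101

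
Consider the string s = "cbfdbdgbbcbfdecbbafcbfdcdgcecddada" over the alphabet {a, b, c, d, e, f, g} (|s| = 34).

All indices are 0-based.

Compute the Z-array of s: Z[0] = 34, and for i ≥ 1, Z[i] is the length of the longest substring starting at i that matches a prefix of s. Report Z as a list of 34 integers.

Z[0]=34
i=1: i≥r, start 0; Z[1]=0
i=2: i≥r, start 0; Z[2]=0
i=3: i≥r, start 0; Z[3]=0
i=4: i≥r, start 0; Z[4]=0
i=5: i≥r, start 0; Z[5]=0
i=6: i≥r, start 0; Z[6]=0
i=7: i≥r, start 0; Z[7]=0
i=8: i≥r, start 0; Z[8]=0
i=9: i≥r, start 0; Z[9]=4 extend→box=[9,13)
i=10: min(r-i=3, Z[1]=0)=0; Z[10]=0
i=11: min(r-i=2, Z[2]=0)=0; Z[11]=0
i=12: min(r-i=1, Z[3]=0)=0; Z[12]=0
i=13: i≥r, start 0; Z[13]=0
i=14: i≥r, start 0; Z[14]=2 extend→box=[14,16)
i=15: min(r-i=1, Z[1]=0)=0; Z[15]=0
i=16: i≥r, start 0; Z[16]=0
i=17: i≥r, start 0; Z[17]=0
i=18: i≥r, start 0; Z[18]=0
i=19: i≥r, start 0; Z[19]=4 extend→box=[19,23)
i=20: min(r-i=3, Z[1]=0)=0; Z[20]=0
i=21: min(r-i=2, Z[2]=0)=0; Z[21]=0
i=22: min(r-i=1, Z[3]=0)=0; Z[22]=0
i=23: i≥r, start 0; Z[23]=1 extend→box=[23,24)
i=24: i≥r, start 0; Z[24]=0
i=25: i≥r, start 0; Z[25]=0
i=26: i≥r, start 0; Z[26]=1 extend→box=[26,27)
i=27: i≥r, start 0; Z[27]=0
i=28: i≥r, start 0; Z[28]=1 extend→box=[28,29)
i=29: i≥r, start 0; Z[29]=0
i=30: i≥r, start 0; Z[30]=0
i=31: i≥r, start 0; Z[31]=0
i=32: i≥r, start 0; Z[32]=0
i=33: i≥r, start 0; Z[33]=0

[34, 0, 0, 0, 0, 0, 0, 0, 0, 4, 0, 0, 0, 0, 2, 0, 0, 0, 0, 4, 0, 0, 0, 1, 0, 0, 1, 0, 1, 0, 0, 0, 0, 0]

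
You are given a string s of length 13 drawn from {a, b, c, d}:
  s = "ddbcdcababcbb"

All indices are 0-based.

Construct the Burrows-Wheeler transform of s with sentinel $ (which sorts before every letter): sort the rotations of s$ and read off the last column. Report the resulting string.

bcbbacaddbbdc$

rank  rotation        last
    0  $ddbcdcababcbb  b
    1  ababcbb$ddbcdc  c
    2  abcbb$ddbcdcab  b
    3  b$ddbcdcababcb  b
    4  babcbb$ddbcdca  a
    5  bb$ddbcdcababc  c
    6  bcbb$ddbcdcaba  a
    7  bcdcababcbb$dd  d
    8  cababcbb$ddbcd  d
    9  cbb$ddbcdcabab  b
   10  cdcababcbb$ddb  b
   11  dbcdcababcbb$d  d
   12  dcababcbb$ddbc  c
   13  ddbcdcababcbb$  $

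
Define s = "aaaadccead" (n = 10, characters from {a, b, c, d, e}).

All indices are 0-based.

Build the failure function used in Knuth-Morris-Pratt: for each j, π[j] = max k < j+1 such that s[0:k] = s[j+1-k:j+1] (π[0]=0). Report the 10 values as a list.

π[0] = 0
j=1 s[j]='a': π[1]=1 (border 'a')
j=2 s[j]='a': π[2]=2 (border 'aa')
j=3 s[j]='a': π[3]=3 (border 'aaa')
j=4 s[j]='d': k: 3→2→1→0; π[4]=0 (border '')
j=5 s[j]='c': π[5]=0 (border '')
j=6 s[j]='c': π[6]=0 (border '')
j=7 s[j]='e': π[7]=0 (border '')
j=8 s[j]='a': π[8]=1 (border 'a')
j=9 s[j]='d': k: 1→0; π[9]=0 (border '')

[0, 1, 2, 3, 0, 0, 0, 0, 1, 0]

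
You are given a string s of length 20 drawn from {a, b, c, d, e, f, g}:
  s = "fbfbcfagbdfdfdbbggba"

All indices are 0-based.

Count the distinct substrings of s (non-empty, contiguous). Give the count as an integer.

rank→(start, suffix):
  0 → (19, 'a')
  1 → (6, 'agbdfdfdbbggba')
  2 → (18, 'ba')
  3 → (14, 'bbggba')
  4 → (3, 'bcfagbdfdfdbbggba')
  5 → (8, 'bdfdfdbbggba')
  6 → (1, 'bfbcfagbdfdfdbbggba')
  7 → (15, 'bggba')
  8 → (4, 'cfagbdfdfdbbggba')
  9 → (13, 'dbbggba')
  10 → (11, 'dfdbbggba')
  11 → (9, 'dfdfdbbggba')
  12 → (5, 'fagbdfdfdbbggba')
  13 → (2, 'fbcfagbdfdfdbbggba')
  14 → (0, 'fbfbcfagbdfdfdbbggba')
  15 → (12, 'fdbbggba')
  16 → (10, 'fdfdbbggba')
  17 → (17, 'gba')
  18 → (7, 'gbdfdfdbbggba')
  19 → (16, 'ggba')

SA = [19, 6, 18, 14, 3, 8, 1, 15, 4, 13, 11, 9, 5, 2, 0, 12, 10, 17, 7, 16]
i: (SA[i-1],SA[i]) lcp shared
  1: (19,6) 1 'a'
  2: (6,18) 0 ''
  3: (18,14) 1 'b'
  4: (14,3) 1 'b'
  5: (3,8) 1 'b'
  6: (8,1) 1 'b'
  7: (1,15) 1 'b'
  8: (15,4) 0 ''
  9: (4,13) 0 ''
  10: (13,11) 1 'd'
  11: (11,9) 3 'dfd'
  12: (9,5) 0 ''
  13: (5,2) 1 'f'
  14: (2,0) 2 'fb'
  15: (0,12) 1 'f'
  16: (12,10) 2 'fd'
  17: (10,17) 0 ''
  18: (17,7) 2 'gb'
  19: (7,16) 1 'g'

n(n+1)/2 = 20·21/2 = 210
Σ LCP = 0 + 1 + 0 + 1 + 1 + 1 + 1 + 1 + 0 + 0 + 1 + 3 + 0 + 1 + 2 + 1 + 2 + 0 + 2 + 1 = 19
distinct = 210 − 19 = 191

191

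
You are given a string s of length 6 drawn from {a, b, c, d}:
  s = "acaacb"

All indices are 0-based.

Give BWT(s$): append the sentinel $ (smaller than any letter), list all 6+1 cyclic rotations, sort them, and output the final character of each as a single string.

bc$acaa

rank  rotation last
    0  $acaacb  b
    1  aacb$ac  c
    2  acaacb$  $
    3  acb$aca  a
    4  b$acaac  c
    5  caacb$a  a
    6  cb$acaa  a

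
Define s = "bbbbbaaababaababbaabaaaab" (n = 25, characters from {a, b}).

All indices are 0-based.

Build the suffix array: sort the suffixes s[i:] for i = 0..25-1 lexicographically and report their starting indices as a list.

rank | idx | suffix
   0 |  20 | aaaab
   1 |  21 | aaab
   2 |   5 | aaababaababbaabaaaab
   3 |  22 | aab
   4 |  17 | aabaaaab
   5 |   6 | aababaababbaabaaaab
   6 |  11 | aababbaabaaaab
   7 |  23 | ab
   8 |  18 | abaaaab
   9 |   9 | abaababbaabaaaab
  10 |   7 | ababaababbaabaaaab
  11 |  12 | ababbaabaaaab
  12 |  14 | abbaabaaaab
  13 |  24 | b
  14 |  19 | baaaab
  15 |   4 | baaababaababbaabaaaab
  16 |  16 | baabaaaab
  17 |  10 | baababbaabaaaab
  18 |   8 | babaababbaabaaaab
  19 |  13 | babbaabaaaab
  20 |   3 | bbaaababaababbaabaaaab
  21 |  15 | bbaabaaaab
  22 |   2 | bbbaaababaababbaabaaaab
  23 |   1 | bbbbaaababaababbaabaaaab
  24 |   0 | bbbbbaaababaababbaabaaaab

[20, 21, 5, 22, 17, 6, 11, 23, 18, 9, 7, 12, 14, 24, 19, 4, 16, 10, 8, 13, 3, 15, 2, 1, 0]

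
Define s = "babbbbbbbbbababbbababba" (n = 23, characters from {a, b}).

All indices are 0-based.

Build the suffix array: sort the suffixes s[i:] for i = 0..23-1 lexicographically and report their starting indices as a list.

[22, 17, 11, 19, 13, 1, 21, 16, 10, 18, 12, 0, 20, 15, 9, 14, 8, 7, 6, 5, 4, 3, 2]

rank→(start, suffix):
  0 → (22, 'a')
  1 → (17, 'ababba')
  2 → (11, 'ababbbababba')
  3 → (19, 'abba')
  4 → (13, 'abbbababba')
  5 → (1, 'abbbbbbbbbababbbababba')
  6 → (21, 'ba')
  7 → (16, 'bababba')
  8 → (10, 'bababbbababba')
  9 → (18, 'babba')
  10 → (12, 'babbbababba')
  11 → (0, 'babbbbbbbbbababbbababba')
  12 → (20, 'bba')
  13 → (15, 'bbababba')
  14 → (9, 'bbababbbababba')
  15 → (14, 'bbbababba')
  16 → (8, 'bbbababbbababba')
  17 → (7, 'bbbbababbbababba')
  18 → (6, 'bbbbbababbbababba')
  19 → (5, 'bbbbbbababbbababba')
  20 → (4, 'bbbbbbbababbbababba')
  21 → (3, 'bbbbbbbbababbbababba')
  22 → (2, 'bbbbbbbbbababbbababba')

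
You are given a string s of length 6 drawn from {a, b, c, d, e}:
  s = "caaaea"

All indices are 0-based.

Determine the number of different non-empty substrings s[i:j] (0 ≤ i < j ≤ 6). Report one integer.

rank→(start, suffix):
  0 → (5, 'a')
  1 → (1, 'aaaea')
  2 → (2, 'aaea')
  3 → (3, 'aea')
  4 → (0, 'caaaea')
  5 → (4, 'ea')

SA = [5, 1, 2, 3, 0, 4]
[i] adj suffixes → lcp
  [1] 5/1 → 1 ('a')
  [2] 1/2 → 2 ('aa')
  [3] 2/3 → 1 ('a')
  [4] 3/0 → 0 ('')
  [5] 0/4 → 0 ('')

n(n+1)/2 = 6·7/2 = 21
Σ LCP = 0 + 1 + 2 + 1 + 0 + 0 = 4
distinct = 21 − 4 = 17

17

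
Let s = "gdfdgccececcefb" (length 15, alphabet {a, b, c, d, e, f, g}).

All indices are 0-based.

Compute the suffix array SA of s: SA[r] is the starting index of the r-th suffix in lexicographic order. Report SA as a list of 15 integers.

[14, 5, 10, 8, 6, 11, 1, 3, 9, 7, 12, 13, 2, 4, 0]

rank | idx | suffix
   0 |  14 | b
   1 |   5 | ccececcefb
   2 |  10 | ccefb
   3 |   8 | ceccefb
   4 |   6 | cececcefb
   5 |  11 | cefb
   6 |   1 | dfdgccececcefb
   7 |   3 | dgccececcefb
   8 |   9 | eccefb
   9 |   7 | ececcefb
  10 |  12 | efb
  11 |  13 | fb
  12 |   2 | fdgccececcefb
  13 |   4 | gccececcefb
  14 |   0 | gdfdgccececcefb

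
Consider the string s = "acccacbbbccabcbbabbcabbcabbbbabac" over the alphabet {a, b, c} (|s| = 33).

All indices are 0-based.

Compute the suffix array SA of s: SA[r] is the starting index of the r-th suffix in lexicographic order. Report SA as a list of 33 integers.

[29, 24, 20, 16, 11, 31, 4, 0, 28, 15, 30, 27, 14, 26, 25, 6, 21, 17, 7, 22, 18, 12, 8, 32, 23, 19, 10, 3, 13, 5, 9, 2, 1]

rank | idx | suffix
   0 |  29 | abac
   1 |  24 | abbbbabac
   2 |  20 | abbcabbbbabac
   3 |  16 | abbcabbcabbbbabac
   4 |  11 | abcbbabbcabbcabbbbabac
   5 |  31 | ac
   6 |   4 | acbbbccabcbbabbcabbcabbbbabac
   7 |   0 | acccacbbbccabcbbabbcabbcabbbbabac
   8 |  28 | babac
   9 |  15 | babbcabbcabbbbabac
  10 |  30 | bac
  11 |  27 | bbabac
  12 |  14 | bbabbcabbcabbbbabac
  13 |  26 | bbbabac
  14 |  25 | bbbbabac
  15 |   6 | bbbccabcbbabbcabbcabbbbabac
  16 |  21 | bbcabbbbabac
  17 |  17 | bbcabbcabbbbabac
  18 |   7 | bbccabcbbabbcabbcabbbbabac
  19 |  22 | bcabbbbabac
  20 |  18 | bcabbcabbbbabac
  21 |  12 | bcbbabbcabbcabbbbabac
  22 |   8 | bccabcbbabbcabbcabbbbabac
  23 |  32 | c
  24 |  23 | cabbbbabac
  25 |  19 | cabbcabbbbabac
  26 |  10 | cabcbbabbcabbcabbbbabac
  27 |   3 | cacbbbccabcbbabbcabbcabbbbabac
  28 |  13 | cbbabbcabbcabbbbabac
  29 |   5 | cbbbccabcbbabbcabbcabbbbabac
  30 |   9 | ccabcbbabbcabbcabbbbabac
  31 |   2 | ccacbbbccabcbbabbcabbcabbbbabac
  32 |   1 | cccacbbbccabcbbabbcabbcabbbbabac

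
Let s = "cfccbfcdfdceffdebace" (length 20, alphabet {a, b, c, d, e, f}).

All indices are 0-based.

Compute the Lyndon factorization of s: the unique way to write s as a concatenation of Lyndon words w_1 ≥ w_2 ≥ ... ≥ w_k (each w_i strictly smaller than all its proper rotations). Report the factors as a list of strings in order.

["cf", "c", "c", "bfcdfdceffde", "b", "ace"]

emit factor 1: 'cf' (i=0, period=2)
emit factor 2: 'c' (i=2, period=1)
emit factor 3: 'c' (i=3, period=1)
emit factor 4: 'bfcdfdceffde' (i=4, period=12)
emit factor 5: 'b' (i=16, period=1)
emit factor 6: 'ace' (i=17, period=3)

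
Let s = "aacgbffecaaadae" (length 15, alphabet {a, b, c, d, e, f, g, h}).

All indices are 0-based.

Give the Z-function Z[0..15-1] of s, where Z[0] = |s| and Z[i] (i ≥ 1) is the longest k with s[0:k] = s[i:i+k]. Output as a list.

[15, 1, 0, 0, 0, 0, 0, 0, 0, 2, 2, 1, 0, 1, 0]

Z[0]=15
i=1: fresh scan; Z[1]=1 extend→box=[1,2)
i=2: fresh scan; Z[2]=0
i=3: fresh scan; Z[3]=0
i=4: fresh scan; Z[4]=0
i=5: fresh scan; Z[5]=0
i=6: fresh scan; Z[6]=0
i=7: fresh scan; Z[7]=0
i=8: fresh scan; Z[8]=0
i=9: fresh scan; Z[9]=2 extend→box=[9,11)
i=10: min(r-i=1, Z[1]=1)=1; Z[10]=2 extend→box=[10,12)
i=11: min(r-i=1, Z[1]=1)=1; Z[11]=1
i=12: fresh scan; Z[12]=0
i=13: fresh scan; Z[13]=1 extend→box=[13,14)
i=14: fresh scan; Z[14]=0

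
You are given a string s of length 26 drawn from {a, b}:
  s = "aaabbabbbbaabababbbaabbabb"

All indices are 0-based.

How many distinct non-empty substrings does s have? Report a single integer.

270

rank | idx | suffix
   0 |   0 | aaabbabbbbaabababbbaabbabb
   1 |  10 | aabababbbaabbabb
   2 |  19 | aabbabb
   3 |   1 | aabbabbbbaabababbbaabbabb
   4 |  11 | abababbbaabbabb
   5 |  13 | ababbbaabbabb
   6 |  23 | abb
   7 |  20 | abbabb
   8 |   2 | abbabbbbaabababbbaabbabb
   9 |  15 | abbbaabbabb
  10 |   5 | abbbbaabababbbaabbabb
  11 |  25 | b
  12 |   9 | baabababbbaabbabb
  13 |  18 | baabbabb
  14 |  12 | bababbbaabbabb
  15 |  22 | babb
  16 |  14 | babbbaabbabb
  17 |   4 | babbbbaabababbbaabbabb
  18 |  24 | bb
  19 |   8 | bbaabababbbaabbabb
  20 |  17 | bbaabbabb
  21 |  21 | bbabb
  22 |   3 | bbabbbbaabababbbaabbabb
  23 |   7 | bbbaabababbbaabbabb
  24 |  16 | bbbaabbabb
  25 |   6 | bbbbaabababbbaabbabb

SA = [0, 10, 19, 1, 11, 13, 23, 20, 2, 15, 5, 25, 9, 18, 12, 22, 14, 4, 24, 8, 17, 21, 3, 7, 16, 6]
i: (SA[i-1],SA[i]) lcp shared
  1: (0,10) 2 'aa'
  2: (10,19) 3 'aab'
  3: (19,1) 7 'aabbabb'
  4: (1,11) 1 'a'
  5: (11,13) 4 'abab'
  6: (13,23) 2 'ab'
  7: (23,20) 3 'abb'
  8: (20,2) 6 'abbabb'
  9: (2,15) 3 'abb'
  10: (15,5) 4 'abbb'
  11: (5,25) 0 ''
  12: (25,9) 1 'b'
  13: (9,18) 4 'baab'
  14: (18,12) 2 'ba'
  15: (12,22) 3 'bab'
  16: (22,14) 4 'babb'
  17: (14,4) 5 'babbb'
  18: (4,24) 1 'b'
  19: (24,8) 2 'bb'
  20: (8,17) 5 'bbaab'
  21: (17,21) 3 'bba'
  22: (21,3) 5 'bbabb'
  23: (3,7) 2 'bb'
  24: (7,16) 6 'bbbaab'
  25: (16,6) 3 'bbb'

n(n+1)/2 = 26·27/2 = 351
Σ LCP = 0 + 2 + 3 + 7 + 1 + 4 + 2 + 3 + 6 + 3 + 4 + 0 + 1 + 4 + 2 + 3 + 4 + 5 + 1 + 2 + 5 + 3 + 5 + 2 + 6 + 3 = 81
distinct = 351 − 81 = 270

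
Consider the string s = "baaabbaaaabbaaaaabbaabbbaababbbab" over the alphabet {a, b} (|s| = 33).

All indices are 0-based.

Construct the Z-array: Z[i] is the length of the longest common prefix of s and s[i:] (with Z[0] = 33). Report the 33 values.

Z[0]=33
i=1: fresh scan; Z[1]=0
i=2: fresh scan; Z[2]=0
i=3: fresh scan; Z[3]=0
i=4: fresh scan; Z[4]=1 scan→box=[4,5)
i=5: fresh scan; Z[5]=4 scan→box=[5,9)
i=6: min(r-i=3, Z[1]=0)=0; Z[6]=0
i=7: min(r-i=2, Z[2]=0)=0; Z[7]=0
i=8: min(r-i=1, Z[3]=0)=0; Z[8]=0
i=9: fresh scan; Z[9]=0
i=10: fresh scan; Z[10]=1 scan→box=[10,11)
i=11: fresh scan; Z[11]=4 scan→box=[11,15)
i=12: min(r-i=3, Z[1]=0)=0; Z[12]=0
i=13: min(r-i=2, Z[2]=0)=0; Z[13]=0
i=14: min(r-i=1, Z[3]=0)=0; Z[14]=0
i=15: fresh scan; Z[15]=0
i=16: fresh scan; Z[16]=0
i=17: fresh scan; Z[17]=1 scan→box=[17,18)
i=18: fresh scan; Z[18]=3 scan→box=[18,21)
i=19: min(r-i=2, Z[1]=0)=0; Z[19]=0
i=20: min(r-i=1, Z[2]=0)=0; Z[20]=0
i=21: fresh scan; Z[21]=1 scan→box=[21,22)
i=22: fresh scan; Z[22]=1 scan→box=[22,23)
i=23: fresh scan; Z[23]=3 scan→box=[23,26)
i=24: min(r-i=2, Z[1]=0)=0; Z[24]=0
i=25: min(r-i=1, Z[2]=0)=0; Z[25]=0
i=26: fresh scan; Z[26]=2 scan→box=[26,28)
i=27: min(r-i=1, Z[1]=0)=0; Z[27]=0
i=28: fresh scan; Z[28]=1 scan→box=[28,29)
i=29: fresh scan; Z[29]=1 scan→box=[29,30)
i=30: fresh scan; Z[30]=2 scan→box=[30,32)
i=31: min(r-i=1, Z[1]=0)=0; Z[31]=0
i=32: fresh scan; Z[32]=1 scan→box=[32,33)

[33, 0, 0, 0, 1, 4, 0, 0, 0, 0, 1, 4, 0, 0, 0, 0, 0, 1, 3, 0, 0, 1, 1, 3, 0, 0, 2, 0, 1, 1, 2, 0, 1]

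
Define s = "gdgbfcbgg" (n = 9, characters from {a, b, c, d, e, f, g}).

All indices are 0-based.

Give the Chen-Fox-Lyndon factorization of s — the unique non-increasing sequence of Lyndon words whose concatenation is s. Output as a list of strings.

["g", "dg", "bfcbgg"]

emit factor 1: 'g' (i=0, period=1)
emit factor 2: 'dg' (i=1, period=2)
emit factor 3: 'bfcbgg' (i=3, period=6)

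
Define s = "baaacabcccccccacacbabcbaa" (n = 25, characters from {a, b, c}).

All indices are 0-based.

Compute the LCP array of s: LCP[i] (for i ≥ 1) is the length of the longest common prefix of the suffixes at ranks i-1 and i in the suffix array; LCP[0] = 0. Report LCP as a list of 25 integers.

[0, 1, 2, 2, 1, 3, 1, 3, 2, 0, 3, 2, 1, 2, 0, 2, 3, 1, 3, 1, 2, 3, 4, 5, 6]

rank | idx | suffix
   0 |  24 | a
   1 |  23 | aa
   2 |   1 | aaacabcccccccacacbabcbaa
   3 |   2 | aacabcccccccacacbabcbaa
   4 |  19 | abcbaa
   5 |   5 | abcccccccacacbabcbaa
   6 |   3 | acabcccccccacacbabcbaa
   7 |  14 | acacbabcbaa
   8 |  16 | acbabcbaa
   9 |  22 | baa
  10 |   0 | baaacabcccccccacacbabcbaa
  11 |  18 | babcbaa
  12 |  20 | bcbaa
  13 |   6 | bcccccccacacbabcbaa
  14 |   4 | cabcccccccacacbabcbaa
  15 |  13 | cacacbabcbaa
  16 |  15 | cacbabcbaa
  17 |  21 | cbaa
  18 |  17 | cbabcbaa
  19 |  12 | ccacacbabcbaa
  20 |  11 | cccacacbabcbaa
  21 |  10 | ccccacacbabcbaa
  22 |   9 | cccccacacbabcbaa
  23 |   8 | ccccccacacbabcbaa
  24 |   7 | cccccccacacbabcbaa

SA = [24, 23, 1, 2, 19, 5, 3, 14, 16, 22, 0, 18, 20, 6, 4, 13, 15, 21, 17, 12, 11, 10, 9, 8, 7]
[i] adj suffixes → lcp
  [1] 24/23 → 1 ('a')
  [2] 23/1 → 2 ('aa')
  [3] 1/2 → 2 ('aa')
  [4] 2/19 → 1 ('a')
  [5] 19/5 → 3 ('abc')
  [6] 5/3 → 1 ('a')
  [7] 3/14 → 3 ('aca')
  [8] 14/16 → 2 ('ac')
  [9] 16/22 → 0 ('')
  [10] 22/0 → 3 ('baa')
  [11] 0/18 → 2 ('ba')
  [12] 18/20 → 1 ('b')
  [13] 20/6 → 2 ('bc')
  [14] 6/4 → 0 ('')
  [15] 4/13 → 2 ('ca')
  [16] 13/15 → 3 ('cac')
  [17] 15/21 → 1 ('c')
  [18] 21/17 → 3 ('cba')
  [19] 17/12 → 1 ('c')
  [20] 12/11 → 2 ('cc')
  [21] 11/10 → 3 ('ccc')
  [22] 10/9 → 4 ('cccc')
  [23] 9/8 → 5 ('ccccc')
  [24] 8/7 → 6 ('cccccc')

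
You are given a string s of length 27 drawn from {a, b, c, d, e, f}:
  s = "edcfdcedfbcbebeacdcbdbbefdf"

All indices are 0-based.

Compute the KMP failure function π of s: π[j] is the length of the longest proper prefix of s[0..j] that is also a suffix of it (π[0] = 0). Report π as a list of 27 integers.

π[0] = 0
j=1 s[j]='d': π[1]=0 (border '')
j=2 s[j]='c': π[2]=0 (border '')
j=3 s[j]='f': π[3]=0 (border '')
j=4 s[j]='d': π[4]=0 (border '')
j=5 s[j]='c': π[5]=0 (border '')
j=6 s[j]='e': π[6]=1 (border 'e')
j=7 s[j]='d': π[7]=2 (border 'ed')
j=8 s[j]='f': k: 2→0; π[8]=0 (border '')
j=9 s[j]='b': π[9]=0 (border '')
j=10 s[j]='c': π[10]=0 (border '')
j=11 s[j]='b': π[11]=0 (border '')
j=12 s[j]='e': π[12]=1 (border 'e')
j=13 s[j]='b': k: 1→0; π[13]=0 (border '')
j=14 s[j]='e': π[14]=1 (border 'e')
j=15 s[j]='a': k: 1→0; π[15]=0 (border '')
j=16 s[j]='c': π[16]=0 (border '')
j=17 s[j]='d': π[17]=0 (border '')
j=18 s[j]='c': π[18]=0 (border '')
j=19 s[j]='b': π[19]=0 (border '')
j=20 s[j]='d': π[20]=0 (border '')
j=21 s[j]='b': π[21]=0 (border '')
j=22 s[j]='b': π[22]=0 (border '')
j=23 s[j]='e': π[23]=1 (border 'e')
j=24 s[j]='f': k: 1→0; π[24]=0 (border '')
j=25 s[j]='d': π[25]=0 (border '')
j=26 s[j]='f': π[26]=0 (border '')

[0, 0, 0, 0, 0, 0, 1, 2, 0, 0, 0, 0, 1, 0, 1, 0, 0, 0, 0, 0, 0, 0, 0, 1, 0, 0, 0]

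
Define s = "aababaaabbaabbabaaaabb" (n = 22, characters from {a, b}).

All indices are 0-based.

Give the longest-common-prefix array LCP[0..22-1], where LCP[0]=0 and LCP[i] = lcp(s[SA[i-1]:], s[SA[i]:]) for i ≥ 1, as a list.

[0, 3, 5, 2, 3, 4, 5, 1, 5, 3, 2, 3, 4, 0, 1, 4, 3, 2, 6, 1, 2, 3]

rank→(start, suffix):
  0 → (16, 'aaaabb')
  1 → (17, 'aaabb')
  2 → (5, 'aaabbaabbabaaaabb')
  3 → (0, 'aababaaabbaabbabaaaabb')
  4 → (18, 'aabb')
  5 → (6, 'aabbaabbabaaaabb')
  6 → (10, 'aabbabaaaabb')
  7 → (14, 'abaaaabb')
  8 → (3, 'abaaabbaabbabaaaabb')
  9 → (1, 'ababaaabbaabbabaaaabb')
  10 → (19, 'abb')
  11 → (7, 'abbaabbabaaaabb')
  12 → (11, 'abbabaaaabb')
  13 → (21, 'b')
  14 → (15, 'baaaabb')
  15 → (4, 'baaabbaabbabaaaabb')
  16 → (9, 'baabbabaaaabb')
  17 → (13, 'babaaaabb')
  18 → (2, 'babaaabbaabbabaaaabb')
  19 → (20, 'bb')
  20 → (8, 'bbaabbabaaaabb')
  21 → (12, 'bbabaaaabb')

SA = [16, 17, 5, 0, 18, 6, 10, 14, 3, 1, 19, 7, 11, 21, 15, 4, 9, 13, 2, 20, 8, 12]
[i] adj suffixes → lcp
  [1] 16/17 → 3 ('aaa')
  [2] 17/5 → 5 ('aaabb')
  [3] 5/0 → 2 ('aa')
  [4] 0/18 → 3 ('aab')
  [5] 18/6 → 4 ('aabb')
  [6] 6/10 → 5 ('aabba')
  [7] 10/14 → 1 ('a')
  [8] 14/3 → 5 ('abaaa')
  [9] 3/1 → 3 ('aba')
  [10] 1/19 → 2 ('ab')
  [11] 19/7 → 3 ('abb')
  [12] 7/11 → 4 ('abba')
  [13] 11/21 → 0 ('')
  [14] 21/15 → 1 ('b')
  [15] 15/4 → 4 ('baaa')
  [16] 4/9 → 3 ('baa')
  [17] 9/13 → 2 ('ba')
  [18] 13/2 → 6 ('babaaa')
  [19] 2/20 → 1 ('b')
  [20] 20/8 → 2 ('bb')
  [21] 8/12 → 3 ('bba')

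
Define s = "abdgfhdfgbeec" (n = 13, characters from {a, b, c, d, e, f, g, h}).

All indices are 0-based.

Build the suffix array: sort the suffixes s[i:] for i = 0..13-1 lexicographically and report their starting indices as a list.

[0, 1, 9, 12, 6, 2, 11, 10, 7, 4, 8, 3, 5]

sorted suffixes:
  #0 SA[0]=0  'abdgfhdfgbeec'
  #1 SA[1]=1  'bdgfhdfgbeec'
  #2 SA[2]=9  'beec'
  #3 SA[3]=12  'c'
  #4 SA[4]=6  'dfgbeec'
  #5 SA[5]=2  'dgfhdfgbeec'
  #6 SA[6]=11  'ec'
  #7 SA[7]=10  'eec'
  #8 SA[8]=7  'fgbeec'
  #9 SA[9]=4  'fhdfgbeec'
  #10 SA[10]=8  'gbeec'
  #11 SA[11]=3  'gfhdfgbeec'
  #12 SA[12]=5  'hdfgbeec'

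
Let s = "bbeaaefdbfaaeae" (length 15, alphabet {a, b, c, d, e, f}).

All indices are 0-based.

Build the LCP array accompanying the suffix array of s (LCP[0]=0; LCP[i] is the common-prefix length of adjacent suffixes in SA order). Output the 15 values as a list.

[0, 3, 1, 2, 2, 0, 1, 1, 0, 0, 1, 2, 1, 0, 1]

rank | idx | suffix
   0 |  10 | aaeae
   1 |   3 | aaefdbfaaeae
   2 |  13 | ae
   3 |  11 | aeae
   4 |   4 | aefdbfaaeae
   5 |   0 | bbeaaefdbfaaeae
   6 |   1 | beaaefdbfaaeae
   7 |   8 | bfaaeae
   8 |   7 | dbfaaeae
   9 |  14 | e
  10 |   2 | eaaefdbfaaeae
  11 |  12 | eae
  12 |   5 | efdbfaaeae
  13 |   9 | faaeae
  14 |   6 | fdbfaaeae

SA = [10, 3, 13, 11, 4, 0, 1, 8, 7, 14, 2, 12, 5, 9, 6]
[i] adj suffixes → lcp
  [1] 10/3 → 3 ('aae')
  [2] 3/13 → 1 ('a')
  [3] 13/11 → 2 ('ae')
  [4] 11/4 → 2 ('ae')
  [5] 4/0 → 0 ('')
  [6] 0/1 → 1 ('b')
  [7] 1/8 → 1 ('b')
  [8] 8/7 → 0 ('')
  [9] 7/14 → 0 ('')
  [10] 14/2 → 1 ('e')
  [11] 2/12 → 2 ('ea')
  [12] 12/5 → 1 ('e')
  [13] 5/9 → 0 ('')
  [14] 9/6 → 1 ('f')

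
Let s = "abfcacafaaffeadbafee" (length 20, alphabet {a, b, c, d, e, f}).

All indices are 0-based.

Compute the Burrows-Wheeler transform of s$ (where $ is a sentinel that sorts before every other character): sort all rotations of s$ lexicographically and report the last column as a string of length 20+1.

ef$cecbadafaaeffabfaa

rank  rotation               last
    0  $abfcacafaaffeadbafee  e
    1  aaffeadbafee$abfcacaf  f
    2  abfcacafaaffeadbafee$  $
    3  acafaaffeadbafee$abfc  c
    4  adbafee$abfcacafaaffe  e
    5  afaaffeadbafee$abfcac  c
    6  afee$abfcacafaaffeadb  b
    7  affeadbafee$abfcacafa  a
    8  bafee$abfcacafaaffead  d
    9  bfcacafaaffeadbafee$a  a
   10  cacafaaffeadbafee$abf  f
   11  cafaaffeadbafee$abfca  a
   12  dbafee$abfcacafaaffea  a
   13  e$abfcacafaaffeadbafe  e
   14  eadbafee$abfcacafaaff  f
   15  ee$abfcacafaaffeadbaf  f
   16  faaffeadbafee$abfcaca  a
   17  fcacafaaffeadbafee$ab  b
   18  feadbafee$abfcacafaaf  f
   19  fee$abfcacafaaffeadba  a
   20  ffeadbafee$abfcacafaa  a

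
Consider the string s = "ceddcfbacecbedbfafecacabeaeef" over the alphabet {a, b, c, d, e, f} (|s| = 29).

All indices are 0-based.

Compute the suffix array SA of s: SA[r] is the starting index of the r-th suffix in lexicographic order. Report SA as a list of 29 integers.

rank | idx | suffix
   0 |  22 | abeaeef
   1 |  20 | acabeaeef
   2 |   7 | acecbedbfafecacabeaeef
   3 |  25 | aeef
   4 |  16 | afecacabeaeef
   5 |   6 | bacecbedbfafecacabeaeef
   6 |  23 | beaeef
   7 |  11 | bedbfafecacabeaeef
   8 |  14 | bfafecacabeaeef
   9 |  21 | cabeaeef
  10 |  19 | cacabeaeef
  11 |  10 | cbedbfafecacabeaeef
  12 |   8 | cecbedbfafecacabeaeef
  13 |   0 | ceddcfbacecbedbfafecacabeaeef
  14 |   4 | cfbacecbedbfafecacabeaeef
  15 |  13 | dbfafecacabeaeef
  16 |   3 | dcfbacecbedbfafecacabeaeef
  17 |   2 | ddcfbacecbedbfafecacabeaeef
  18 |  24 | eaeef
  19 |  18 | ecacabeaeef
  20 |   9 | ecbedbfafecacabeaeef
  21 |  12 | edbfafecacabeaeef
  22 |   1 | eddcfbacecbedbfafecacabeaeef
  23 |  26 | eef
  24 |  27 | ef
  25 |  28 | f
  26 |  15 | fafecacabeaeef
  27 |   5 | fbacecbedbfafecacabeaeef
  28 |  17 | fecacabeaeef

[22, 20, 7, 25, 16, 6, 23, 11, 14, 21, 19, 10, 8, 0, 4, 13, 3, 2, 24, 18, 9, 12, 1, 26, 27, 28, 15, 5, 17]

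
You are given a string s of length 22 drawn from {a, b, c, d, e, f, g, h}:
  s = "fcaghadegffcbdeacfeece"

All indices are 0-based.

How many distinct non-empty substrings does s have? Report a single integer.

sorted suffixes:
  #0 SA[0]=15  'acfeece'
  #1 SA[1]=5  'adegffcbdeacfeece'
  #2 SA[2]=2  'aghadegffcbdeacfeece'
  #3 SA[3]=12  'bdeacfeece'
  #4 SA[4]=1  'caghadegffcbdeacfeece'
  #5 SA[5]=11  'cbdeacfeece'
  #6 SA[6]=20  'ce'
  #7 SA[7]=16  'cfeece'
  #8 SA[8]=13  'deacfeece'
  #9 SA[9]=6  'degffcbdeacfeece'
  #10 SA[10]=21  'e'
  #11 SA[11]=14  'eacfeece'
  #12 SA[12]=19  'ece'
  #13 SA[13]=18  'eece'
  #14 SA[14]=7  'egffcbdeacfeece'
  #15 SA[15]=0  'fcaghadegffcbdeacfeece'
  #16 SA[16]=10  'fcbdeacfeece'
  #17 SA[17]=17  'feece'
  #18 SA[18]=9  'ffcbdeacfeece'
  #19 SA[19]=8  'gffcbdeacfeece'
  #20 SA[20]=3  'ghadegffcbdeacfeece'
  #21 SA[21]=4  'hadegffcbdeacfeece'

SA = [15, 5, 2, 12, 1, 11, 20, 16, 13, 6, 21, 14, 19, 18, 7, 0, 10, 17, 9, 8, 3, 4]
rank  pair      lcp
   1  s[15:],s[5:]  1  'a'
   2  s[5:],s[2:]  1  'a'
   3  s[2:],s[12:]  0  ''
   4  s[12:],s[1:]  0  ''
   5  s[1:],s[11:]  1  'c'
   6  s[11:],s[20:]  1  'c'
   7  s[20:],s[16:]  1  'c'
   8  s[16:],s[13:]  0  ''
   9  s[13:],s[6:]  2  'de'
  10  s[6:],s[21:]  0  ''
  11  s[21:],s[14:]  1  'e'
  12  s[14:],s[19:]  1  'e'
  13  s[19:],s[18:]  1  'e'
  14  s[18:],s[7:]  1  'e'
  15  s[7:],s[0:]  0  ''
  16  s[0:],s[10:]  2  'fc'
  17  s[10:],s[17:]  1  'f'
  18  s[17:],s[9:]  1  'f'
  19  s[9:],s[8:]  0  ''
  20  s[8:],s[3:]  1  'g'
  21  s[3:],s[4:]  0  ''

n(n+1)/2 = 22·23/2 = 253
Σ LCP = 0 + 1 + 1 + 0 + 0 + 1 + 1 + 1 + 0 + 2 + 0 + 1 + 1 + 1 + 1 + 0 + 2 + 1 + 1 + 0 + 1 + 0 = 16
distinct = 253 − 16 = 237

237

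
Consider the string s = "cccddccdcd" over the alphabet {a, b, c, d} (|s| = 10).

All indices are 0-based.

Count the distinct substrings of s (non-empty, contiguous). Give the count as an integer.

41

rank | idx | suffix
   0 |   0 | cccddccdcd
   1 |   5 | ccdcd
   2 |   1 | ccddccdcd
   3 |   8 | cd
   4 |   6 | cdcd
   5 |   2 | cddccdcd
   6 |   9 | d
   7 |   4 | dccdcd
   8 |   7 | dcd
   9 |   3 | ddccdcd

SA = [0, 5, 1, 8, 6, 2, 9, 4, 7, 3]
rank  pair      lcp
   1  s[0:],s[5:]  2  'cc'
   2  s[5:],s[1:]  3  'ccd'
   3  s[1:],s[8:]  1  'c'
   4  s[8:],s[6:]  2  'cd'
   5  s[6:],s[2:]  2  'cd'
   6  s[2:],s[9:]  0  ''
   7  s[9:],s[4:]  1  'd'
   8  s[4:],s[7:]  2  'dc'
   9  s[7:],s[3:]  1  'd'

n(n+1)/2 = 10·11/2 = 55
Σ LCP = 0 + 2 + 3 + 1 + 2 + 2 + 0 + 1 + 2 + 1 = 14
distinct = 55 − 14 = 41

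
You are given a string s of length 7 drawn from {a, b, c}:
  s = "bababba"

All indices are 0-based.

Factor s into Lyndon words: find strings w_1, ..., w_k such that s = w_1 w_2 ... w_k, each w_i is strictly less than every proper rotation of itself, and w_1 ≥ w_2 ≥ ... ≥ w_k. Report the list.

emit factor 1: 'b' (i=0, period=1)
emit factor 2: 'ababb' (i=1, period=5)
emit factor 3: 'a' (i=6, period=1)

["b", "ababb", "a"]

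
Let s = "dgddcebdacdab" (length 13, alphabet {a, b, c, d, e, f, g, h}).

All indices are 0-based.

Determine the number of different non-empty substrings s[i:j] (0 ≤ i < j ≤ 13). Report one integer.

83

sorted suffixes:
  #0 SA[0]=11  'ab'
  #1 SA[1]=8  'acdab'
  #2 SA[2]=12  'b'
  #3 SA[3]=6  'bdacdab'
  #4 SA[4]=9  'cdab'
  #5 SA[5]=4  'cebdacdab'
  #6 SA[6]=10  'dab'
  #7 SA[7]=7  'dacdab'
  #8 SA[8]=3  'dcebdacdab'
  #9 SA[9]=2  'ddcebdacdab'
  #10 SA[10]=0  'dgddcebdacdab'
  #11 SA[11]=5  'ebdacdab'
  #12 SA[12]=1  'gddcebdacdab'

SA = [11, 8, 12, 6, 9, 4, 10, 7, 3, 2, 0, 5, 1]
[i] adj suffixes → lcp
  [1] 11/8 → 1 ('a')
  [2] 8/12 → 0 ('')
  [3] 12/6 → 1 ('b')
  [4] 6/9 → 0 ('')
  [5] 9/4 → 1 ('c')
  [6] 4/10 → 0 ('')
  [7] 10/7 → 2 ('da')
  [8] 7/3 → 1 ('d')
  [9] 3/2 → 1 ('d')
  [10] 2/0 → 1 ('d')
  [11] 0/5 → 0 ('')
  [12] 5/1 → 0 ('')

n(n+1)/2 = 13·14/2 = 91
Σ LCP = 0 + 1 + 0 + 1 + 0 + 1 + 0 + 2 + 1 + 1 + 1 + 0 + 0 = 8
distinct = 91 − 8 = 83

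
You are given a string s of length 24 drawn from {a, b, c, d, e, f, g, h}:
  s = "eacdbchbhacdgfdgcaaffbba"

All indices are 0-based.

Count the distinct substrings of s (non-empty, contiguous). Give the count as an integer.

280

rank→(start, suffix):
  0 → (23, 'a')
  1 → (17, 'aaffbba')
  2 → (1, 'acdbchbhacdgfdgcaaffbba')
  3 → (9, 'acdgfdgcaaffbba')
  4 → (18, 'affbba')
  5 → (22, 'ba')
  6 → (21, 'bba')
  7 → (4, 'bchbhacdgfdgcaaffbba')
  8 → (7, 'bhacdgfdgcaaffbba')
  9 → (16, 'caaffbba')
  10 → (2, 'cdbchbhacdgfdgcaaffbba')
  11 → (10, 'cdgfdgcaaffbba')
  12 → (5, 'chbhacdgfdgcaaffbba')
  13 → (3, 'dbchbhacdgfdgcaaffbba')
  14 → (14, 'dgcaaffbba')
  15 → (11, 'dgfdgcaaffbba')
  16 → (0, 'eacdbchbhacdgfdgcaaffbba')
  17 → (20, 'fbba')
  18 → (13, 'fdgcaaffbba')
  19 → (19, 'ffbba')
  20 → (15, 'gcaaffbba')
  21 → (12, 'gfdgcaaffbba')
  22 → (8, 'hacdgfdgcaaffbba')
  23 → (6, 'hbhacdgfdgcaaffbba')

SA = [23, 17, 1, 9, 18, 22, 21, 4, 7, 16, 2, 10, 5, 3, 14, 11, 0, 20, 13, 19, 15, 12, 8, 6]
rank  pair      lcp
   1  s[23:],s[17:]  1  'a'
   2  s[17:],s[1:]  1  'a'
   3  s[1:],s[9:]  3  'acd'
   4  s[9:],s[18:]  1  'a'
   5  s[18:],s[22:]  0  ''
   6  s[22:],s[21:]  1  'b'
   7  s[21:],s[4:]  1  'b'
   8  s[4:],s[7:]  1  'b'
   9  s[7:],s[16:]  0  ''
  10  s[16:],s[2:]  1  'c'
  11  s[2:],s[10:]  2  'cd'
  12  s[10:],s[5:]  1  'c'
  13  s[5:],s[3:]  0  ''
  14  s[3:],s[14:]  1  'd'
  15  s[14:],s[11:]  2  'dg'
  16  s[11:],s[0:]  0  ''
  17  s[0:],s[20:]  0  ''
  18  s[20:],s[13:]  1  'f'
  19  s[13:],s[19:]  1  'f'
  20  s[19:],s[15:]  0  ''
  21  s[15:],s[12:]  1  'g'
  22  s[12:],s[8:]  0  ''
  23  s[8:],s[6:]  1  'h'

n(n+1)/2 = 24·25/2 = 300
Σ LCP = 0 + 1 + 1 + 3 + 1 + 0 + 1 + 1 + 1 + 0 + 1 + 2 + 1 + 0 + 1 + 2 + 0 + 0 + 1 + 1 + 0 + 1 + 0 + 1 = 20
distinct = 300 − 20 = 280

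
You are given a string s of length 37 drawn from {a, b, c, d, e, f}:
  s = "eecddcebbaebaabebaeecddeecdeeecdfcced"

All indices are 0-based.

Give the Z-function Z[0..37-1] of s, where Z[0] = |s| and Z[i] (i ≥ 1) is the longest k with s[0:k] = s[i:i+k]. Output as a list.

Z[0]=37
i=1: fresh scan; Z[1]=1 grow→box=[1,2)
i=2: fresh scan; Z[2]=0
i=3: fresh scan; Z[3]=0
i=4: fresh scan; Z[4]=0
i=5: fresh scan; Z[5]=0
i=6: fresh scan; Z[6]=1 grow→box=[6,7)
i=7: fresh scan; Z[7]=0
i=8: fresh scan; Z[8]=0
i=9: fresh scan; Z[9]=0
i=10: fresh scan; Z[10]=1 grow→box=[10,11)
i=11: fresh scan; Z[11]=0
i=12: fresh scan; Z[12]=0
i=13: fresh scan; Z[13]=0
i=14: fresh scan; Z[14]=0
i=15: fresh scan; Z[15]=1 grow→box=[15,16)
i=16: fresh scan; Z[16]=0
i=17: fresh scan; Z[17]=0
i=18: fresh scan; Z[18]=5 grow→box=[18,23)
i=19: min(r-i=4, Z[1]=1)=1; Z[19]=1
i=20: min(r-i=3, Z[2]=0)=0; Z[20]=0
i=21: min(r-i=2, Z[3]=0)=0; Z[21]=0
i=22: min(r-i=1, Z[4]=0)=0; Z[22]=0
i=23: fresh scan; Z[23]=4 grow→box=[23,27)
i=24: min(r-i=3, Z[1]=1)=1; Z[24]=1
i=25: min(r-i=2, Z[2]=0)=0; Z[25]=0
i=26: min(r-i=1, Z[3]=0)=0; Z[26]=0
i=27: fresh scan; Z[27]=2 grow→box=[27,29)
i=28: min(r-i=1, Z[1]=1)=1; Z[28]=4 grow→box=[28,32)
i=29: min(r-i=3, Z[1]=1)=1; Z[29]=1
i=30: min(r-i=2, Z[2]=0)=0; Z[30]=0
i=31: min(r-i=1, Z[3]=0)=0; Z[31]=0
i=32: fresh scan; Z[32]=0
i=33: fresh scan; Z[33]=0
i=34: fresh scan; Z[34]=0
i=35: fresh scan; Z[35]=1 grow→box=[35,36)
i=36: fresh scan; Z[36]=0

[37, 1, 0, 0, 0, 0, 1, 0, 0, 0, 1, 0, 0, 0, 0, 1, 0, 0, 5, 1, 0, 0, 0, 4, 1, 0, 0, 2, 4, 1, 0, 0, 0, 0, 0, 1, 0]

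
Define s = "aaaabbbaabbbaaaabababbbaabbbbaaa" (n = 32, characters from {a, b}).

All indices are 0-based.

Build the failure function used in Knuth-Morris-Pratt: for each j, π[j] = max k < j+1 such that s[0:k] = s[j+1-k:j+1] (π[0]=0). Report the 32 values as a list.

[0, 1, 2, 3, 0, 0, 0, 1, 2, 0, 0, 0, 1, 2, 3, 4, 5, 1, 0, 1, 0, 0, 0, 1, 2, 0, 0, 0, 0, 1, 2, 3]

π[0] = 0
j=1 s[j]='a': π[1]=1 (border 'a')
j=2 s[j]='a': π[2]=2 (border 'aa')
j=3 s[j]='a': π[3]=3 (border 'aaa')
j=4 s[j]='b': k: 3→2→1→0; π[4]=0 (border '')
j=5 s[j]='b': π[5]=0 (border '')
j=6 s[j]='b': π[6]=0 (border '')
j=7 s[j]='a': π[7]=1 (border 'a')
j=8 s[j]='a': π[8]=2 (border 'aa')
j=9 s[j]='b': k: 2→1→0; π[9]=0 (border '')
j=10 s[j]='b': π[10]=0 (border '')
j=11 s[j]='b': π[11]=0 (border '')
j=12 s[j]='a': π[12]=1 (border 'a')
j=13 s[j]='a': π[13]=2 (border 'aa')
j=14 s[j]='a': π[14]=3 (border 'aaa')
j=15 s[j]='a': π[15]=4 (border 'aaaa')
j=16 s[j]='b': π[16]=5 (border 'aaaab')
j=17 s[j]='a': k: 5→0; π[17]=1 (border 'a')
j=18 s[j]='b': k: 1→0; π[18]=0 (border '')
j=19 s[j]='a': π[19]=1 (border 'a')
j=20 s[j]='b': k: 1→0; π[20]=0 (border '')
j=21 s[j]='b': π[21]=0 (border '')
j=22 s[j]='b': π[22]=0 (border '')
j=23 s[j]='a': π[23]=1 (border 'a')
j=24 s[j]='a': π[24]=2 (border 'aa')
j=25 s[j]='b': k: 2→1→0; π[25]=0 (border '')
j=26 s[j]='b': π[26]=0 (border '')
j=27 s[j]='b': π[27]=0 (border '')
j=28 s[j]='b': π[28]=0 (border '')
j=29 s[j]='a': π[29]=1 (border 'a')
j=30 s[j]='a': π[30]=2 (border 'aa')
j=31 s[j]='a': π[31]=3 (border 'aaa')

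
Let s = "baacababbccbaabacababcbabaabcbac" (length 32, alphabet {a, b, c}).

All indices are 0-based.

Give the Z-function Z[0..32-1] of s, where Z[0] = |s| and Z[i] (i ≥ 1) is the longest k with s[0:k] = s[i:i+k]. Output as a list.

Z[0]=32
i=1: i≥r, start 0; Z[1]=0
i=2: i≥r, start 0; Z[2]=0
i=3: i≥r, start 0; Z[3]=0
i=4: i≥r, start 0; Z[4]=0
i=5: i≥r, start 0; Z[5]=2 scan→box=[5,7)
i=6: min(r-i=1, Z[1]=0)=0; Z[6]=0
i=7: i≥r, start 0; Z[7]=1 scan→box=[7,8)
i=8: i≥r, start 0; Z[8]=1 scan→box=[8,9)
i=9: i≥r, start 0; Z[9]=0
i=10: i≥r, start 0; Z[10]=0
i=11: i≥r, start 0; Z[11]=3 scan→box=[11,14)
i=12: min(r-i=2, Z[1]=0)=0; Z[12]=0
i=13: min(r-i=1, Z[2]=0)=0; Z[13]=0
i=14: i≥r, start 0; Z[14]=2 scan→box=[14,16)
i=15: min(r-i=1, Z[1]=0)=0; Z[15]=0
i=16: i≥r, start 0; Z[16]=0
i=17: i≥r, start 0; Z[17]=0
i=18: i≥r, start 0; Z[18]=2 scan→box=[18,20)
i=19: min(r-i=1, Z[1]=0)=0; Z[19]=0
i=20: i≥r, start 0; Z[20]=1 scan→box=[20,21)
i=21: i≥r, start 0; Z[21]=0
i=22: i≥r, start 0; Z[22]=2 scan→box=[22,24)
i=23: min(r-i=1, Z[1]=0)=0; Z[23]=0
i=24: i≥r, start 0; Z[24]=3 scan→box=[24,27)
i=25: min(r-i=2, Z[1]=0)=0; Z[25]=0
i=26: min(r-i=1, Z[2]=0)=0; Z[26]=0
i=27: i≥r, start 0; Z[27]=1 scan→box=[27,28)
i=28: i≥r, start 0; Z[28]=0
i=29: i≥r, start 0; Z[29]=2 scan→box=[29,31)
i=30: min(r-i=1, Z[1]=0)=0; Z[30]=0
i=31: i≥r, start 0; Z[31]=0

[32, 0, 0, 0, 0, 2, 0, 1, 1, 0, 0, 3, 0, 0, 2, 0, 0, 0, 2, 0, 1, 0, 2, 0, 3, 0, 0, 1, 0, 2, 0, 0]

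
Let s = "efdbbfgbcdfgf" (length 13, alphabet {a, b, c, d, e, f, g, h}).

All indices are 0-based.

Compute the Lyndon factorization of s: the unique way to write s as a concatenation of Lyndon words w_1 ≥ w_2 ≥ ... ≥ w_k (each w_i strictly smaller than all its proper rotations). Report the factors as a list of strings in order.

emit factor 1: 'ef' (i=0, period=2)
emit factor 2: 'd' (i=2, period=1)
emit factor 3: 'bbfgbcdfgf' (i=3, period=10)

["ef", "d", "bbfgbcdfgf"]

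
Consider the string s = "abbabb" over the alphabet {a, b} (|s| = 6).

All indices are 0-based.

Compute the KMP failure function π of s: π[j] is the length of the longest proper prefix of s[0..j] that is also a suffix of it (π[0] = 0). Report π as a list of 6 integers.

[0, 0, 0, 1, 2, 3]

π[0] = 0
j=1 s[j]='b': π[1]=0 (border '')
j=2 s[j]='b': π[2]=0 (border '')
j=3 s[j]='a': π[3]=1 (border 'a')
j=4 s[j]='b': π[4]=2 (border 'ab')
j=5 s[j]='b': π[5]=3 (border 'abb')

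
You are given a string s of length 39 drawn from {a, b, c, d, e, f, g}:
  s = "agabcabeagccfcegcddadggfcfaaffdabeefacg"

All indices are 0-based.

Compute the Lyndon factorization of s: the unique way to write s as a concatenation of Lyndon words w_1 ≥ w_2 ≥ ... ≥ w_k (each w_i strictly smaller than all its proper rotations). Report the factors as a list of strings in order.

["ag", "abcabeagccfcegcddadggfcf", "aaffdabeefacg"]

emit factor 1: 'ag' (i=0, period=2)
emit factor 2: 'abcabeagccfcegcddadggfcf' (i=2, period=24)
emit factor 3: 'aaffdabeefacg' (i=26, period=13)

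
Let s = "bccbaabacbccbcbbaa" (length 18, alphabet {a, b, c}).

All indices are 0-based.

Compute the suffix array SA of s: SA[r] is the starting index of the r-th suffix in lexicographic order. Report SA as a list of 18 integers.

[17, 16, 4, 5, 7, 15, 3, 6, 14, 12, 0, 9, 2, 13, 11, 8, 1, 10]

rank→(start, suffix):
  0 → (17, 'a')
  1 → (16, 'aa')
  2 → (4, 'aabacbccbcbbaa')
  3 → (5, 'abacbccbcbbaa')
  4 → (7, 'acbccbcbbaa')
  5 → (15, 'baa')
  6 → (3, 'baabacbccbcbbaa')
  7 → (6, 'bacbccbcbbaa')
  8 → (14, 'bbaa')
  9 → (12, 'bcbbaa')
  10 → (0, 'bccbaabacbccbcbbaa')
  11 → (9, 'bccbcbbaa')
  12 → (2, 'cbaabacbccbcbbaa')
  13 → (13, 'cbbaa')
  14 → (11, 'cbcbbaa')
  15 → (8, 'cbccbcbbaa')
  16 → (1, 'ccbaabacbccbcbbaa')
  17 → (10, 'ccbcbbaa')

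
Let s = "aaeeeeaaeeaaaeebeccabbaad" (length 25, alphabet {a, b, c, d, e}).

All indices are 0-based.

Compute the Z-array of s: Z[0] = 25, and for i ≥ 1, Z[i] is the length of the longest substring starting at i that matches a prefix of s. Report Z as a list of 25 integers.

[25, 1, 0, 0, 0, 0, 4, 1, 0, 0, 2, 4, 1, 0, 0, 0, 0, 0, 0, 1, 0, 0, 2, 1, 0]

Z[0]=25
i=1: outside box; Z[1]=1 extend→box=[1,2)
i=2: outside box; Z[2]=0
i=3: outside box; Z[3]=0
i=4: outside box; Z[4]=0
i=5: outside box; Z[5]=0
i=6: outside box; Z[6]=4 extend→box=[6,10)
i=7: min(r-i=3, Z[1]=1)=1; Z[7]=1
i=8: min(r-i=2, Z[2]=0)=0; Z[8]=0
i=9: min(r-i=1, Z[3]=0)=0; Z[9]=0
i=10: outside box; Z[10]=2 extend→box=[10,12)
i=11: min(r-i=1, Z[1]=1)=1; Z[11]=4 extend→box=[11,15)
i=12: min(r-i=3, Z[1]=1)=1; Z[12]=1
i=13: min(r-i=2, Z[2]=0)=0; Z[13]=0
i=14: min(r-i=1, Z[3]=0)=0; Z[14]=0
i=15: outside box; Z[15]=0
i=16: outside box; Z[16]=0
i=17: outside box; Z[17]=0
i=18: outside box; Z[18]=0
i=19: outside box; Z[19]=1 extend→box=[19,20)
i=20: outside box; Z[20]=0
i=21: outside box; Z[21]=0
i=22: outside box; Z[22]=2 extend→box=[22,24)
i=23: min(r-i=1, Z[1]=1)=1; Z[23]=1
i=24: outside box; Z[24]=0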